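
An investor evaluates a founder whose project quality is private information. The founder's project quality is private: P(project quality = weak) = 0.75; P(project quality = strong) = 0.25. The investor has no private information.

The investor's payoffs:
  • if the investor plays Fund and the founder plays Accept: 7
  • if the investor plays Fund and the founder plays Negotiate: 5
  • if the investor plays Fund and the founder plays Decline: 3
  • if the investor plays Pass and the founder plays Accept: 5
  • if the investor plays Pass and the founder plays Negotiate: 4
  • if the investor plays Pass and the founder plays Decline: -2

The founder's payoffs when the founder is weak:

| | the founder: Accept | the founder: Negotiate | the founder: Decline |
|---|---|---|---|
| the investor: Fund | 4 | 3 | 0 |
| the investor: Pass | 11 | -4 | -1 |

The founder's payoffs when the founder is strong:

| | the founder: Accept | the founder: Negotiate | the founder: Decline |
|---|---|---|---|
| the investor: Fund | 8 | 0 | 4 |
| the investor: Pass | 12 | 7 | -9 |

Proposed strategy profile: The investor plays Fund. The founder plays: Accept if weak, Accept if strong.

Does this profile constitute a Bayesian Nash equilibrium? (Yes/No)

Yes

The investor plays Fund: E[Fund] = 0.75·(7) + 0.25·(7) = 7; E[Pass] = 5. Best-responding. ✓
The founder (project quality weak), facing Fund: Accept gives 4, Negotiate gives 3, Decline gives 0. Proposed Accept is best. ✓
The founder (project quality strong), facing Fund: Accept gives 8, Negotiate gives 0, Decline gives 4. Proposed Accept is best. ✓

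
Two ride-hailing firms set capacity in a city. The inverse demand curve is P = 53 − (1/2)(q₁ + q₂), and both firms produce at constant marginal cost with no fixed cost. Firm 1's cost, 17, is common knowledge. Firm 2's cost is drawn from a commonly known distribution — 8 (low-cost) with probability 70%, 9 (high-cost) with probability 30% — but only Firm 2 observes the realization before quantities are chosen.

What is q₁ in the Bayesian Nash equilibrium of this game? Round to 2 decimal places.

Firm 2 with cost c maximizes (53 − (1/2)(q₁+q₂) − c)·q₂, giving q₂(c) = (53 − c − (1/2)q₁).
E[c₂] = 0.7·8 + 0.3·9 = 8.3
Firm 1's FOC against E[q₂] yields q₁ = (53 − 2·17 + E[c₂])/(3/2) = (53 − 34 + 8.3)/(3/2) = 18.2.

18.20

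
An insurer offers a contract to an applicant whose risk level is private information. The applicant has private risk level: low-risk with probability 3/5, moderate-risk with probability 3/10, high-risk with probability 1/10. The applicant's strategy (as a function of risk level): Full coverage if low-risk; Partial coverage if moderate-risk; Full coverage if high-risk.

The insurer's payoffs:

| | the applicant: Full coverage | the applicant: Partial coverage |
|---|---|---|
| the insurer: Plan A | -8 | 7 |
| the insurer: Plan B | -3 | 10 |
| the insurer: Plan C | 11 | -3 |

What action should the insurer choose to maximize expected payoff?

Compute the insurer's expected payoff for each action, taking the expectation over the applicant's type.
E[Plan A] = 3/5·(-8) + 3/10·(7) + 1/10·(-8) = -7/2
E[Plan B] = 3/5·(-3) + 3/10·(10) + 1/10·(-3) = 9/10
E[Plan C] = 3/5·(11) + 3/10·(-3) + 1/10·(11) = 34/5
Best response: Plan C (34/5 is the largest).

Plan C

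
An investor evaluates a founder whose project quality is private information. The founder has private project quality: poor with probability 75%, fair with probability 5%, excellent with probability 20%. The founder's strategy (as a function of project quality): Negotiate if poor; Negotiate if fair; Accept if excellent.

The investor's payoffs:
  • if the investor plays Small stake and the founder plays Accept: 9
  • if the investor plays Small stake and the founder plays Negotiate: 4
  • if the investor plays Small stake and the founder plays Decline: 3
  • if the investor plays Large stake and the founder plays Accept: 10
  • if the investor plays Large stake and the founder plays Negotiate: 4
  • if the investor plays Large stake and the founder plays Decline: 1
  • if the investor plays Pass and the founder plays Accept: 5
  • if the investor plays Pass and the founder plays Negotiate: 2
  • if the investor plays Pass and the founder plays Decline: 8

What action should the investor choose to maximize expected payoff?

Compute the investor's expected payoff for each action, taking the expectation over the founder's type.
E[Small stake] = 0.75·(4) + 0.05·(4) + 0.2·(9) = 5
E[Large stake] = 0.75·(4) + 0.05·(4) + 0.2·(10) = 5.2
E[Pass] = 0.75·(2) + 0.05·(2) + 0.2·(5) = 2.6
Best response: Large stake (5.2 is the largest).

Large stake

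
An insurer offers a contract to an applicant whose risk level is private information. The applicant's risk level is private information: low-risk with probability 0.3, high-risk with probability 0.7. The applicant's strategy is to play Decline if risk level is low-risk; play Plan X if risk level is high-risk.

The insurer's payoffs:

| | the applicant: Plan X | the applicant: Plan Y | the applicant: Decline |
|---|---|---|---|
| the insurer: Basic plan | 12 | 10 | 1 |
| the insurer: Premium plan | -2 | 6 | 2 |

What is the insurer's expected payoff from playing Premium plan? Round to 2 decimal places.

E[Premium plan] = 0.3·2 + 0.7·(-2) = 0.6 + (-1.4) = -0.8

-0.80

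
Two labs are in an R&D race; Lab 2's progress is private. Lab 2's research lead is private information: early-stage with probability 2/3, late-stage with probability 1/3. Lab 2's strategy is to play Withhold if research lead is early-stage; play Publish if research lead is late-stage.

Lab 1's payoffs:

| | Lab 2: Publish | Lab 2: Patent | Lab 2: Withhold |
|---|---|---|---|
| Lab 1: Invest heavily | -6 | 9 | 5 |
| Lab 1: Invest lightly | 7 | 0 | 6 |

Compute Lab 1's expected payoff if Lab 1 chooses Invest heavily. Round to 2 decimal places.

1.33

E[Invest heavily] = 2/3·5 + 1/3·(-6) = 10/3 + (-2) = 4/3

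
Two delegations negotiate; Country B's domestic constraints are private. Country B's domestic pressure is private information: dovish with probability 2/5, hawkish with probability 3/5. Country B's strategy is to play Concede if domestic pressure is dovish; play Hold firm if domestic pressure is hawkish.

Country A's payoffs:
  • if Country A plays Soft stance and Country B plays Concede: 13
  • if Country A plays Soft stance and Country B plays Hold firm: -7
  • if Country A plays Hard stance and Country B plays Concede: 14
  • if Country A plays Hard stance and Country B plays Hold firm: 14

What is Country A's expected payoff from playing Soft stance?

1

Take the expectation over Country B's domestic pressure, weighting each type's action by its prior probability.
E[Soft stance] = 2/5·13 + 3/5·(-7) = 26/5 + (-21/5) = 1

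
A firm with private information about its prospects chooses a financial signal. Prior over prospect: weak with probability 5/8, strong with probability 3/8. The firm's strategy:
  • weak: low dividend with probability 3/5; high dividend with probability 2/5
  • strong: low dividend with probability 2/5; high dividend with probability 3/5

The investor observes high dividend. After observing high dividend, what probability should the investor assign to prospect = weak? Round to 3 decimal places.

P(high dividend) = (5/8)·(2/5) + (3/8)·(3/5) = 19/40
P(weak | high dividend) = ((5/8)·(2/5)) / (19/40) = (1/4) / (19/40) = 10/19

0.526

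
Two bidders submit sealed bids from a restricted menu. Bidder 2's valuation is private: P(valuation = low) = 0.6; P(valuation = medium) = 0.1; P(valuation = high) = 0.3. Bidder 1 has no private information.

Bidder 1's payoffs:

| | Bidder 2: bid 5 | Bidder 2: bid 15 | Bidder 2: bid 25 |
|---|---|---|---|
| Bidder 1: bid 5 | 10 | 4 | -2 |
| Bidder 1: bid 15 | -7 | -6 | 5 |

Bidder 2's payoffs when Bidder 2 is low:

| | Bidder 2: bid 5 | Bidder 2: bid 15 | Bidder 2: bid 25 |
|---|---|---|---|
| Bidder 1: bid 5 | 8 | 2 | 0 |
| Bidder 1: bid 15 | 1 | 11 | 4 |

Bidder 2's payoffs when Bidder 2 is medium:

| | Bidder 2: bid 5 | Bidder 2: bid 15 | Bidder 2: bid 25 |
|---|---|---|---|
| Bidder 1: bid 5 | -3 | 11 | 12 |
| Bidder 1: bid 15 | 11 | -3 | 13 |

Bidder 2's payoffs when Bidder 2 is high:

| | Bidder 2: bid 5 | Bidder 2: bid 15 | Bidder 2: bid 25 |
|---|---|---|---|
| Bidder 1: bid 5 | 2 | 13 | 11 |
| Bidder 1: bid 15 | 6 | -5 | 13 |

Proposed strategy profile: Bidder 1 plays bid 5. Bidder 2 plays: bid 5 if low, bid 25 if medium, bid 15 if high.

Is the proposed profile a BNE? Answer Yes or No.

Bidder 1 plays bid 5: E[bid 5] = 0.6·(10) + 0.1·(-2) + 0.3·(4) = 7; E[bid 15] = -5.5. Best-responding. ✓
Bidder 2 (valuation low), facing bid 5: bid 5 gives 8, bid 15 gives 2, bid 25 gives 0. Proposed bid 5 is best. ✓
Bidder 2 (valuation medium), facing bid 5: bid 5 gives -3, bid 15 gives 11, bid 25 gives 12. Proposed bid 25 is best. ✓
Bidder 2 (valuation high), facing bid 5: bid 5 gives 2, bid 15 gives 13, bid 25 gives 11. Proposed bid 15 is best. ✓

Yes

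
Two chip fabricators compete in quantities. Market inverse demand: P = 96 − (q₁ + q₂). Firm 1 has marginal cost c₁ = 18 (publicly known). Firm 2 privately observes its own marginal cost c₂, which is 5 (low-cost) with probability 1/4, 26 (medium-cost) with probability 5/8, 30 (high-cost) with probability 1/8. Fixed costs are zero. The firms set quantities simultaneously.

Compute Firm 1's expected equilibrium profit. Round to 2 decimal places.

Type-c best response for Firm 2: q₂(c) = (96 − c)/2 − q₁/2.
Firm 1 maximizes expected profit; its first-order condition is 96 − 2q₁ − E[q₂] − 18 = 0.
Substituting E[q₂] and solving: E[c₂] = 21.25, so q₁ = (96 − 2·18 + 21.25)/3 = 27.0833.
E[P] = 96 − (q₁ + E[q₂]) = 45.0833; Firm 1's expected profit = (E[P] − 18)·q₁ = (45.0833 − 18)·27.0833 = 733.507.

733.51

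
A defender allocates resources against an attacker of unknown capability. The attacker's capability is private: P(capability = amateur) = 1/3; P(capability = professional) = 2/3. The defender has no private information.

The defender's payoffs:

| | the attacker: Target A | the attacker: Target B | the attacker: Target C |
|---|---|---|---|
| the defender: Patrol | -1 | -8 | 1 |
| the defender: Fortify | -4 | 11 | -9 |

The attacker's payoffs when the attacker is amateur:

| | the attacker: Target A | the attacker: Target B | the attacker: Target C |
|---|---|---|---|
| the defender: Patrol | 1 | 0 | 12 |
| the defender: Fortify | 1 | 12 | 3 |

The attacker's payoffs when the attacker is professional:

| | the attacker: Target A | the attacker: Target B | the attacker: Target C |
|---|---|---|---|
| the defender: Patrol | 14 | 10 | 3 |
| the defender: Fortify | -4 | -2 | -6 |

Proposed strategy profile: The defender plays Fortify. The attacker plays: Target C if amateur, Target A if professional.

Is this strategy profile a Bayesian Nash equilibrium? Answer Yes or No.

No

The defender plays Fortify: E[Fortify] = 1/3·(-9) + 2/3·(-4) = -17/3; E[Patrol] = -1/3. Not best-responding. ✗
The attacker (capability amateur), facing Fortify: Target A gives 1, Target B gives 12, Target C gives 3. Proposed Target C is not best — profitable deviation exists. ✗
The attacker (capability professional), facing Fortify: Target A gives -4, Target B gives -2, Target C gives -6. Proposed Target A is not best — profitable deviation exists. ✗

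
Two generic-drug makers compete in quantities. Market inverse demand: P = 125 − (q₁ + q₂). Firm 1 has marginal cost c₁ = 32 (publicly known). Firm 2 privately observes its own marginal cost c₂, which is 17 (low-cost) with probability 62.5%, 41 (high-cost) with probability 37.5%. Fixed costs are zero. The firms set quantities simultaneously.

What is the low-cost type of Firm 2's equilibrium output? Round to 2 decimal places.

39.50

Type-c best response for Firm 2: q₂(c) = (125 − c)/2 − q₁/2.
Firm 1 maximizes expected profit; its first-order condition is 125 − 2q₁ − E[q₂] − 32 = 0.
Substituting E[q₂] and solving: E[c₂] = 26, so q₁ = (125 − 2·32 + 26)/3 = 29.
q₂(low-cost) = (125 − 17 − 29)/2 = 39.5.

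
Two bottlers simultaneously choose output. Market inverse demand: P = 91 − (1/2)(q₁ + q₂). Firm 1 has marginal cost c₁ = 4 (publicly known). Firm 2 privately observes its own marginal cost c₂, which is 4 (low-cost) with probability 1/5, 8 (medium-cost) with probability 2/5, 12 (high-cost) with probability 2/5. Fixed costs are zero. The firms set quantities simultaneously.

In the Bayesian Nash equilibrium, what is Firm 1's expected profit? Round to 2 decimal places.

1872.72

Firm 2 with cost c maximizes (91 − (1/2)(q₁+q₂) − c)·q₂, giving q₂(c) = (91 − c − (1/2)q₁).
E[c₂] = 1/5·4 + 2/5·8 + 2/5·12 = 8.8
Firm 1's FOC against E[q₂] yields q₁ = (91 − 2·4 + E[c₂])/(3/2) = (91 − 8 + 8.8)/(3/2) = 61.2.
E[P] = 91 − (1/2)·(q₁ + E[q₂]) = 34.6; Firm 1's expected profit = (E[P] − 4)·q₁ = (34.6 − 4)·61.2 = 1872.72.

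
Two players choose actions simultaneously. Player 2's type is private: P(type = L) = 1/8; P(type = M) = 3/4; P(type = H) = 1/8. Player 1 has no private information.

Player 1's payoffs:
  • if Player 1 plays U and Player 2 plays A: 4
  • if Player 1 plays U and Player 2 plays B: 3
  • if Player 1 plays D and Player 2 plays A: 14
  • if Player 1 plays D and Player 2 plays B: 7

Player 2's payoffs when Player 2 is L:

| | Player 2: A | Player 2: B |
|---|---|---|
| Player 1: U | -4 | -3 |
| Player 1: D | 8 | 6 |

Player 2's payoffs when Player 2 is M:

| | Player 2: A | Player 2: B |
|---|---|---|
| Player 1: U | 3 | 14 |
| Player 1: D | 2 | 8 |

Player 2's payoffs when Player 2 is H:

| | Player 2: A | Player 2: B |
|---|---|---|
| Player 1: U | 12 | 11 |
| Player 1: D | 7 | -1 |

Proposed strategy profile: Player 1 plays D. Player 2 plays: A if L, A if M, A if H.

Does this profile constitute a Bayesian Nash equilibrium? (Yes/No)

No

Player 1 plays D: E[D] = 1/8·(14) + 3/4·(14) + 1/8·(14) = 14; E[U] = 4. Best-responding. ✓
Player 2 (type L), facing D: A gives 8, B gives 6. Proposed A is best. ✓
Player 2 (type M), facing D: A gives 2, B gives 8. Proposed A is not best — profitable deviation exists. ✗
Player 2 (type H), facing D: A gives 7, B gives -1. Proposed A is best. ✓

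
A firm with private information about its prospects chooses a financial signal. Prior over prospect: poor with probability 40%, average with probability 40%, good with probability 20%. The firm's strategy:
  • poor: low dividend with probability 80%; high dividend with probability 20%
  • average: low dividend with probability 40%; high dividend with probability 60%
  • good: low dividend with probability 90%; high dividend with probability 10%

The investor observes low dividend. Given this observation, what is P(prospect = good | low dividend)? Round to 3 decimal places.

0.273

P(low dividend) = 0.4·0.8 + 0.4·0.4 + 0.2·0.9 = 0.66
P(good | low dividend) = (0.2·0.9) / 0.66 = 0.18 / 0.66 = 0.272727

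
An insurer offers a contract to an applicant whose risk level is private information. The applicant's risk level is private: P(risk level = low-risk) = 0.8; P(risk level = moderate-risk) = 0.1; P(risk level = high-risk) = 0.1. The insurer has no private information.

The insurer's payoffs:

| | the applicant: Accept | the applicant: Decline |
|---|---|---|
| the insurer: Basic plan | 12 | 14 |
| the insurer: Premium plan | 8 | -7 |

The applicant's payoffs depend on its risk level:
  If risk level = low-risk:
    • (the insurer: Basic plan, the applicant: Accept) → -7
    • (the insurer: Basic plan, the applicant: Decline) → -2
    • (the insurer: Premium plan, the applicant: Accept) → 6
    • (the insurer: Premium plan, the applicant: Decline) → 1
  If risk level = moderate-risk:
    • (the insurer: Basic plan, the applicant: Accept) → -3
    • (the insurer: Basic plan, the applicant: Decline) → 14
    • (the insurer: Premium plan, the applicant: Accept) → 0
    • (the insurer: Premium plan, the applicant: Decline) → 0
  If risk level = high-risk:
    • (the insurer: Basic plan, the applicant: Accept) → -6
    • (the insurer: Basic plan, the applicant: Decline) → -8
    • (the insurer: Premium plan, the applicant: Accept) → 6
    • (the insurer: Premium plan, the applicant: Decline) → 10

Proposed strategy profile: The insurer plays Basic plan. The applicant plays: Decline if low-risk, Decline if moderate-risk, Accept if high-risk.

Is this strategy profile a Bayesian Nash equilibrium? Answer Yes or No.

A profile is a BNE iff every type of every player is best-responding given beliefs about the other side.
The insurer plays Basic plan: E[Basic plan] = 0.8·(14) + 0.1·(14) + 0.1·(12) = 13.8; E[Premium plan] = -5.5. Best-responding. ✓
The applicant (risk level low-risk), facing Basic plan: Accept gives -7, Decline gives -2. Proposed Decline is best. ✓
The applicant (risk level moderate-risk), facing Basic plan: Accept gives -3, Decline gives 14. Proposed Decline is best. ✓
The applicant (risk level high-risk), facing Basic plan: Accept gives -6, Decline gives -8. Proposed Accept is best. ✓

Yes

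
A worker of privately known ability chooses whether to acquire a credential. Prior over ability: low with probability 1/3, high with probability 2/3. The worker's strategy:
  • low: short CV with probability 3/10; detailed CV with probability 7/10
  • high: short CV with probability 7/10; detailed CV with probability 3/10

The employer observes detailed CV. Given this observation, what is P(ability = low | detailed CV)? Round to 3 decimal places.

0.538

P(detailed CV) = (1/3)·(7/10) + (2/3)·(3/10) = 13/30
P(low | detailed CV) = ((1/3)·(7/10)) / (13/30) = (7/30) / (13/30) = 7/13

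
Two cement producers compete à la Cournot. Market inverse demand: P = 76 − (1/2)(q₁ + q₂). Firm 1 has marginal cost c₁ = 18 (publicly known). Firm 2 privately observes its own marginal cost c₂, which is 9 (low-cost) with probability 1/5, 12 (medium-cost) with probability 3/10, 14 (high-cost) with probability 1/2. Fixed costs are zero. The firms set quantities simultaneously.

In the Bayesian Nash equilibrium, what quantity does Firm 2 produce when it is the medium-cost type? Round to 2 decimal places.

Firm 2 with cost c maximizes (76 − (1/2)(q₁+q₂) − c)·q₂, giving q₂(c) = (76 − c − (1/2)q₁).
E[c₂] = 1/5·9 + 3/10·12 + 1/2·14 = 12.4
Firm 1's FOC against E[q₂] yields q₁ = (76 − 2·18 + E[c₂])/(3/2) = (76 − 36 + 12.4)/(3/2) = 34.9333.
q₂(medium-cost) = (76 − 12 − (1/2)·34.9333) = 46.5333.

46.53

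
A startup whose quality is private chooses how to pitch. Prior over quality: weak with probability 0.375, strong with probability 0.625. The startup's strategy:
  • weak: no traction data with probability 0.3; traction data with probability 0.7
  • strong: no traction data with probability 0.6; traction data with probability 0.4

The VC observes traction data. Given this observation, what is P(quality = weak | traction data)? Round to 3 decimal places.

0.512

P(traction data) = 0.375·0.7 + 0.625·0.4 = 0.5125
P(weak | traction data) = (0.375·0.7) / 0.5125 = 0.2625 / 0.5125 = 0.512195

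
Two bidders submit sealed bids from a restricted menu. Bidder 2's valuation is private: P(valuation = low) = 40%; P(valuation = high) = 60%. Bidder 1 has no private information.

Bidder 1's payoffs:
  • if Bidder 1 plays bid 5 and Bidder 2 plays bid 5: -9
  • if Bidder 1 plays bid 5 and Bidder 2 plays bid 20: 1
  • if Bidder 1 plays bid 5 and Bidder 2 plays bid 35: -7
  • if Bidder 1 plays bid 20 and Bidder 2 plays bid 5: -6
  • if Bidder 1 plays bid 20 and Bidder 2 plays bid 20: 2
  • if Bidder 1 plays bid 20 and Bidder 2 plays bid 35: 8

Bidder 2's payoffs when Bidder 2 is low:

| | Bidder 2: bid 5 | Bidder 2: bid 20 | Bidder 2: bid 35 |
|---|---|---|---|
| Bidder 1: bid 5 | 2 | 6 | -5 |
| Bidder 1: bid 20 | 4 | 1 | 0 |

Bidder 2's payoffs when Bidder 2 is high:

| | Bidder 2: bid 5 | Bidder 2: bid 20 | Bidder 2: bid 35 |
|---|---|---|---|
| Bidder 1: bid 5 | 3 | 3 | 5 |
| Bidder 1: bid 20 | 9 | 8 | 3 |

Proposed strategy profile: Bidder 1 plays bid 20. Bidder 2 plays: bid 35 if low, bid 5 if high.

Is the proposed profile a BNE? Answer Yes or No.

No

Bidder 1 plays bid 20: E[bid 20] = 0.4·(8) + 0.6·(-6) = -0.4; E[bid 5] = -8.2. Best-responding. ✓
Bidder 2 (valuation low), facing bid 20: bid 5 gives 4, bid 20 gives 1, bid 35 gives 0. Proposed bid 35 is not best — profitable deviation exists. ✗
Bidder 2 (valuation high), facing bid 20: bid 5 gives 9, bid 20 gives 8, bid 35 gives 3. Proposed bid 5 is best. ✓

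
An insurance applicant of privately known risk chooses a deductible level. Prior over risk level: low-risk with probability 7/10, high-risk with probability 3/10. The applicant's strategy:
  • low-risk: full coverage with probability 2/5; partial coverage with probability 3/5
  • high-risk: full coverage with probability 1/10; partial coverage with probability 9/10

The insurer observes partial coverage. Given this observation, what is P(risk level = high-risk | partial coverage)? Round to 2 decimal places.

Apply Bayes' rule using the sender's strategy as the likelihood.
P(partial coverage) = (7/10)·(3/5) + (3/10)·(9/10) = 69/100
P(high-risk | partial coverage) = ((3/10)·(9/10)) / (69/100) = (27/100) / (69/100) = 9/23

0.39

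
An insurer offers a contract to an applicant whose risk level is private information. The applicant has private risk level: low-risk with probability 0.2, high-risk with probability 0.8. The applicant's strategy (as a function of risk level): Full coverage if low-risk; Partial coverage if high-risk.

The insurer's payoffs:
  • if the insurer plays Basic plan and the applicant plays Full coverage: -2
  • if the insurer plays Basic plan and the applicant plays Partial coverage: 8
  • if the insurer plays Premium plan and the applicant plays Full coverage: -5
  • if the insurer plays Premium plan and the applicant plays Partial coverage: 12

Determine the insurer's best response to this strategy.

Premium plan

E[Basic plan] = 0.2·(-2) + 0.8·(8) = 6
E[Premium plan] = 0.2·(-5) + 0.8·(12) = 8.6
Best response: Premium plan (8.6 is the largest).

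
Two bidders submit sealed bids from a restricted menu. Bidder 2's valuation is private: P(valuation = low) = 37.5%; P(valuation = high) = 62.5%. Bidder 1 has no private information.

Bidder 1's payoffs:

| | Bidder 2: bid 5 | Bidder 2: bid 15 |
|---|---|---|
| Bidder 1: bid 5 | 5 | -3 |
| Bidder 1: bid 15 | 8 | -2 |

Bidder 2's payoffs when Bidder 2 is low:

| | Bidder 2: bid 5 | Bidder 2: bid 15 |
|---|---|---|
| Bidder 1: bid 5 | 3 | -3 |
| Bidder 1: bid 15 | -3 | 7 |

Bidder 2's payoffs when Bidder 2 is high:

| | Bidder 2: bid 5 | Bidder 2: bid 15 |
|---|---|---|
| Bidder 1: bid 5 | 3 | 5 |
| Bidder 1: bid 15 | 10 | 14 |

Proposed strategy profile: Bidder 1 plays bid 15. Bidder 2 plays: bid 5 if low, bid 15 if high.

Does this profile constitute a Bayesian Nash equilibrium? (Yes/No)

No

A profile is a BNE iff every type of every player is best-responding given beliefs about the other side.
Bidder 1 plays bid 15: E[bid 15] = 0.375·(8) + 0.625·(-2) = 1.75; E[bid 5] = 0. Best-responding. ✓
Bidder 2 (valuation low), facing bid 15: bid 5 gives -3, bid 15 gives 7. Proposed bid 5 is not best — profitable deviation exists. ✗
Bidder 2 (valuation high), facing bid 15: bid 5 gives 10, bid 15 gives 14. Proposed bid 15 is best. ✓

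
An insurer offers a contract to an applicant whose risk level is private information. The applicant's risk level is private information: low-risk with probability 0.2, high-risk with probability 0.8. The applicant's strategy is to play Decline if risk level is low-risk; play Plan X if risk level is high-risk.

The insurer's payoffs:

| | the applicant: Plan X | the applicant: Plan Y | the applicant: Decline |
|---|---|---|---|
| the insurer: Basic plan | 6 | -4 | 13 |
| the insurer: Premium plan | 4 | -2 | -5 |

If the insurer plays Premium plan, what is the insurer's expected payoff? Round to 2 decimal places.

E[Premium plan] = 0.2·(-5) + 0.8·4 = (-1) + 3.2 = 2.2

2.20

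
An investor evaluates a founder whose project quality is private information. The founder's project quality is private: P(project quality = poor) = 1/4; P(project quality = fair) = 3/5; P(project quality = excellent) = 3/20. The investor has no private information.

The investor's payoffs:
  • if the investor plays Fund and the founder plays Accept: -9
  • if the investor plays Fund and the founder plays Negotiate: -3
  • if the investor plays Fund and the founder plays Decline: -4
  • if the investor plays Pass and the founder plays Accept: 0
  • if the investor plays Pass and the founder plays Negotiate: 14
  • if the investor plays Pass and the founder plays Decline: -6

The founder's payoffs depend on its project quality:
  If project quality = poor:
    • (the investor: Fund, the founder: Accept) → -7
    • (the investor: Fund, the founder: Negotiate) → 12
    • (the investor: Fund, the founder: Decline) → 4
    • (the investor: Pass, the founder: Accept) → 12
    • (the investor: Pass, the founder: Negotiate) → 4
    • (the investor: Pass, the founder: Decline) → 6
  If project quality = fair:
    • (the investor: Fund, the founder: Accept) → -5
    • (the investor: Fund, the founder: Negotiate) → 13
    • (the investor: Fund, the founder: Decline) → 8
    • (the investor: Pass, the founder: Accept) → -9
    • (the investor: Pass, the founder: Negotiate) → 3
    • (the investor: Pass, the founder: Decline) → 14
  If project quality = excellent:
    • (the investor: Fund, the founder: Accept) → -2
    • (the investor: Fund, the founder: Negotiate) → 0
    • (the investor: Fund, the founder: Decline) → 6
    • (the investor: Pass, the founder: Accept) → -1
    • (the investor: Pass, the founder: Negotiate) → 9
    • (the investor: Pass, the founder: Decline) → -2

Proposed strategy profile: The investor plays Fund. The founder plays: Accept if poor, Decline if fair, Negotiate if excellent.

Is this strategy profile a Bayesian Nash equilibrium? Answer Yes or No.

A profile is a BNE iff every type of every player is best-responding given beliefs about the other side.
The investor plays Fund: E[Fund] = 1/4·(-9) + 3/5·(-4) + 3/20·(-3) = -51/10; E[Pass] = -3/2. Not best-responding. ✗
The founder (project quality poor), facing Fund: Accept gives -7, Negotiate gives 12, Decline gives 4. Proposed Accept is not best — profitable deviation exists. ✗
The founder (project quality fair), facing Fund: Accept gives -5, Negotiate gives 13, Decline gives 8. Proposed Decline is not best — profitable deviation exists. ✗
The founder (project quality excellent), facing Fund: Accept gives -2, Negotiate gives 0, Decline gives 6. Proposed Negotiate is not best — profitable deviation exists. ✗

No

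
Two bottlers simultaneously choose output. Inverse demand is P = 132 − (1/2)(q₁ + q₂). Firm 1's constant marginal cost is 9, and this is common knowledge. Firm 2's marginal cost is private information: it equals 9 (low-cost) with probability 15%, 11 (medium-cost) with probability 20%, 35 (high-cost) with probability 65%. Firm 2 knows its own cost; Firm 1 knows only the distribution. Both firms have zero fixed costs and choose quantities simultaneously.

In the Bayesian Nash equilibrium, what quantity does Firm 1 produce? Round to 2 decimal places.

Each type of Firm 2 best-responds to q₁; Firm 1 best-responds to the expected q₂ over Firm 2's types.
Firm 2 with cost c maximizes (132 − (1/2)(q₁+q₂) − c)·q₂, giving q₂(c) = (132 − c − (1/2)q₁).
E[c₂] = 0.15·9 + 0.2·11 + 0.65·35 = 26.3
Firm 1's FOC against E[q₂] yields q₁ = (132 − 2·9 + E[c₂])/(3/2) = (132 − 18 + 26.3)/(3/2) = 93.5333.

93.53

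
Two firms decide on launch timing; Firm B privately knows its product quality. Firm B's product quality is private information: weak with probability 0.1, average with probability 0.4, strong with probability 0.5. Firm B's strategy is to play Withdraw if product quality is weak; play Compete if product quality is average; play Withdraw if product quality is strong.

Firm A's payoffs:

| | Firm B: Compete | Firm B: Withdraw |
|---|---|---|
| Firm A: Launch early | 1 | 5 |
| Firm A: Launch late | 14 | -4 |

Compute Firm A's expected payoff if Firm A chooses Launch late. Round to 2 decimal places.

E[Launch late] = 0.1·(-4) + 0.4·14 + 0.5·(-4) = (-0.4) + 5.6 + (-2) = 3.2

3.20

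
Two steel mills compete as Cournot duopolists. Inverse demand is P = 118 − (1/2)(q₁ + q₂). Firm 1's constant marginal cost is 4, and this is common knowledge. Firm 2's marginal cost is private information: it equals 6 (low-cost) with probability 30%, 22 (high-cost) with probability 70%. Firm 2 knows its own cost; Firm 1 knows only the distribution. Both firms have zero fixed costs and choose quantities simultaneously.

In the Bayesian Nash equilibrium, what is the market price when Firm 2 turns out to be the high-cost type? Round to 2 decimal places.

48.80

Type-c best response for Firm 2: q₂(c) = (118 − c) − q₁/2.
Firm 1 maximizes expected profit; its first-order condition is 118 − q₁ − (1/2)E[q₂] − 4 = 0.
Substituting E[q₂] and solving: E[c₂] = 17.2, so q₁ = (118 − 2·4 + 17.2)/(3/2) = 84.8.
q₂(high-cost) = 53.6, so P = 118 − (1/2)·(84.8 + 53.6) = 48.8.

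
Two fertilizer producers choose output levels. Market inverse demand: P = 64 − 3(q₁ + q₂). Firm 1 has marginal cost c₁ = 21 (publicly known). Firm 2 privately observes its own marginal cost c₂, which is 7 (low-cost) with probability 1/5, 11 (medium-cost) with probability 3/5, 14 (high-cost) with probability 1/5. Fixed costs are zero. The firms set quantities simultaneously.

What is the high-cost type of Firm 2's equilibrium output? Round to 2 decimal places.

Type-c best response for Firm 2: q₂(c) = (64 − c)/6 − q₁/2.
Firm 1 maximizes expected profit; its first-order condition is 64 − 6q₁ − 3E[q₂] − 21 = 0.
Substituting E[q₂] and solving: E[c₂] = 10.8, so q₁ = (64 − 2·21 + 10.8)/9 = 3.64444.
q₂(high-cost) = (64 − 14 − 3·3.64444)/6 = 6.51111.

6.51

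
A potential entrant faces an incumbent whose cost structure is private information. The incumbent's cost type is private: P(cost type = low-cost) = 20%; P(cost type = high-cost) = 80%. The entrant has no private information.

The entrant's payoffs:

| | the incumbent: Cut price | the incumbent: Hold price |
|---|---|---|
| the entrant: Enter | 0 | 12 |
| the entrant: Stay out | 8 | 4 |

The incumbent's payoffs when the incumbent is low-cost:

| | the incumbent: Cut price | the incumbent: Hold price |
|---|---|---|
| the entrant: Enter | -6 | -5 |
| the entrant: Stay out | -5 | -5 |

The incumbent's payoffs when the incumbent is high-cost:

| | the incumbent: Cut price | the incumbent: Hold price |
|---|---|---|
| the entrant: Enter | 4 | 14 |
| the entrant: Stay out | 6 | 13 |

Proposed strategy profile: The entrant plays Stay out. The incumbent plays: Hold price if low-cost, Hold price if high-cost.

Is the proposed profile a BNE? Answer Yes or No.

The entrant plays Stay out: E[Stay out] = 0.2·(4) + 0.8·(4) = 4; E[Enter] = 12. Not best-responding. ✗
The incumbent (cost type low-cost), facing Stay out: Cut price gives -5, Hold price gives -5. Proposed Hold price is best. ✓
The incumbent (cost type high-cost), facing Stay out: Cut price gives 6, Hold price gives 13. Proposed Hold price is best. ✓

No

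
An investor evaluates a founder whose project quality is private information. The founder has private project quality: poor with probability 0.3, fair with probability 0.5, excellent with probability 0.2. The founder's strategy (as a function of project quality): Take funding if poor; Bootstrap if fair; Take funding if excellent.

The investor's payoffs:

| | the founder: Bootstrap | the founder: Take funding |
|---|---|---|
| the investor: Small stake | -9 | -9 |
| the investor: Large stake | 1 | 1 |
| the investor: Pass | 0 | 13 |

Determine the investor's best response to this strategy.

E[Small stake] = 0.3·(-9) + 0.5·(-9) + 0.2·(-9) = -9
E[Large stake] = 0.3·(1) + 0.5·(1) + 0.2·(1) = 1
E[Pass] = 0.3·(13) + 0.5·(0) + 0.2·(13) = 6.5
Best response: Pass (6.5 is the largest).

Pass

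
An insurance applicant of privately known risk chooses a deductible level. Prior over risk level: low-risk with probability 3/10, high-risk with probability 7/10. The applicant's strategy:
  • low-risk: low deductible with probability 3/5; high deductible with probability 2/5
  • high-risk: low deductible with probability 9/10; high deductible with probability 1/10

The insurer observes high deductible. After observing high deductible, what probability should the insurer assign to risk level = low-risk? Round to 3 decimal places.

P(high deductible) = (3/10)·(2/5) + (7/10)·(1/10) = 19/100
P(low-risk | high deductible) = ((3/10)·(2/5)) / (19/100) = (3/25) / (19/100) = 12/19

0.632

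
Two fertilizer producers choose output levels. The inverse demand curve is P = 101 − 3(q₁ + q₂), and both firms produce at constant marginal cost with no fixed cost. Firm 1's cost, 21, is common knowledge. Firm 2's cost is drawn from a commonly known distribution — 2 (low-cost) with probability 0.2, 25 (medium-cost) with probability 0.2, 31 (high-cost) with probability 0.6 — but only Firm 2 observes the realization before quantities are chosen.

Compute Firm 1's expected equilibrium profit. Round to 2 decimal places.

Each type of Firm 2 best-responds to q₁; Firm 1 best-responds to the expected q₂ over Firm 2's types.
Firm 2 with cost c maximizes (101 − 3(q₁+q₂) − c)·q₂, giving q₂(c) = (101 − c − 3q₁)/6.
E[c₂] = 0.2·2 + 0.2·25 + 0.6·31 = 24
Firm 1's FOC against E[q₂] yields q₁ = (101 − 2·21 + E[c₂])/9 = (101 − 42 + 24)/9 = 9.22222.
E[P] = 101 − 3·(q₁ + E[q₂]) = 48.6667; Firm 1's expected profit = (E[P] − 21)·q₁ = (48.6667 − 21)·9.22222 = 255.148.

255.15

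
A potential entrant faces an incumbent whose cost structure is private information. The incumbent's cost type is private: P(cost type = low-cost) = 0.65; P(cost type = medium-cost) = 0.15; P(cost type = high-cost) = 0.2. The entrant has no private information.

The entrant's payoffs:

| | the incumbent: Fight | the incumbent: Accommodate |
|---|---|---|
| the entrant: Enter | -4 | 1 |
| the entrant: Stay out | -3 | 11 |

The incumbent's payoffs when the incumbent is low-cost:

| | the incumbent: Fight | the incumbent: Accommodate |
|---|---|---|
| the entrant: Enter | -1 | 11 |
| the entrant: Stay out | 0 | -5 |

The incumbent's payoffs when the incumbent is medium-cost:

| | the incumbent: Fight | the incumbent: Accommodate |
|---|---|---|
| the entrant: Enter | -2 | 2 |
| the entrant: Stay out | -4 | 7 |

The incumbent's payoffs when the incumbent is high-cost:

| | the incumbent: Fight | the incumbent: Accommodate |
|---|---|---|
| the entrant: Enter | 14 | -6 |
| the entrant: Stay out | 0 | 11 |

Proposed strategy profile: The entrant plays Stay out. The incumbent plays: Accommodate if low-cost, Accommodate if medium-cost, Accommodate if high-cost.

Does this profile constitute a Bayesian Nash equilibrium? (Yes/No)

No

The entrant plays Stay out: E[Stay out] = 0.65·(11) + 0.15·(11) + 0.2·(11) = 11; E[Enter] = 1. Best-responding. ✓
The incumbent (cost type low-cost), facing Stay out: Fight gives 0, Accommodate gives -5. Proposed Accommodate is not best — profitable deviation exists. ✗
The incumbent (cost type medium-cost), facing Stay out: Fight gives -4, Accommodate gives 7. Proposed Accommodate is best. ✓
The incumbent (cost type high-cost), facing Stay out: Fight gives 0, Accommodate gives 11. Proposed Accommodate is best. ✓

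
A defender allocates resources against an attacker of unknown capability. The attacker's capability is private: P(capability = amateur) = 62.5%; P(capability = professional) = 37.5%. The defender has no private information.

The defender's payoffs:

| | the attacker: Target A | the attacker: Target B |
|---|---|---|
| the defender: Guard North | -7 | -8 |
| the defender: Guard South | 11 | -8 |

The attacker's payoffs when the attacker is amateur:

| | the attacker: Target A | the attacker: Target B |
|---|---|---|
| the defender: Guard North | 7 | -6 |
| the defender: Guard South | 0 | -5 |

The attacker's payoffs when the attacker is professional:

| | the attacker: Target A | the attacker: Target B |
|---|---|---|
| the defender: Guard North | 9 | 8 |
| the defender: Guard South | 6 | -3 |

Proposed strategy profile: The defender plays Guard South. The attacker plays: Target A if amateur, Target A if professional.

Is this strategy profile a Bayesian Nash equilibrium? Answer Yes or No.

A profile is a BNE iff every type of every player is best-responding given beliefs about the other side.
The defender plays Guard South: E[Guard South] = 0.625·(11) + 0.375·(11) = 11; E[Guard North] = -7. Best-responding. ✓
The attacker (capability amateur), facing Guard South: Target A gives 0, Target B gives -5. Proposed Target A is best. ✓
The attacker (capability professional), facing Guard South: Target A gives 6, Target B gives -3. Proposed Target A is best. ✓

Yes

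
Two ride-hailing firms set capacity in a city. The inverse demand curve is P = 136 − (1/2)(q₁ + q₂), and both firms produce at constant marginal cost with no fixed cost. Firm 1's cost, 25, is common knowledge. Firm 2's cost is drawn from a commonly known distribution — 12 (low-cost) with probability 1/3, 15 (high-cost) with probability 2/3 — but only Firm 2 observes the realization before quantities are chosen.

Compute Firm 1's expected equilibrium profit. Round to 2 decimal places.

2222.22

Firm 2 with cost c maximizes (136 − (1/2)(q₁+q₂) − c)·q₂, giving q₂(c) = (136 − c − (1/2)q₁).
E[c₂] = 1/3·12 + 2/3·15 = 14
Firm 1's FOC against E[q₂] yields q₁ = (136 − 2·25 + E[c₂])/(3/2) = (136 − 50 + 14)/(3/2) = 66.6667.
E[P] = 136 − (1/2)·(q₁ + E[q₂]) = 58.3333; Firm 1's expected profit = (E[P] − 25)·q₁ = (58.3333 − 25)·66.6667 = 2222.22.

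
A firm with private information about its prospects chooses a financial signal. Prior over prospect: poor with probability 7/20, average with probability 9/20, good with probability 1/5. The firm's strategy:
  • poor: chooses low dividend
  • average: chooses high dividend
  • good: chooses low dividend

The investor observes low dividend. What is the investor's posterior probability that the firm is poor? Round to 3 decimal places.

P(low dividend) = (7/20)·1 + (9/20)·0 + (1/5)·1 = 11/20
P(poor | low dividend) = ((7/20)·1) / (11/20) = (7/20) / (11/20) = 7/11

0.636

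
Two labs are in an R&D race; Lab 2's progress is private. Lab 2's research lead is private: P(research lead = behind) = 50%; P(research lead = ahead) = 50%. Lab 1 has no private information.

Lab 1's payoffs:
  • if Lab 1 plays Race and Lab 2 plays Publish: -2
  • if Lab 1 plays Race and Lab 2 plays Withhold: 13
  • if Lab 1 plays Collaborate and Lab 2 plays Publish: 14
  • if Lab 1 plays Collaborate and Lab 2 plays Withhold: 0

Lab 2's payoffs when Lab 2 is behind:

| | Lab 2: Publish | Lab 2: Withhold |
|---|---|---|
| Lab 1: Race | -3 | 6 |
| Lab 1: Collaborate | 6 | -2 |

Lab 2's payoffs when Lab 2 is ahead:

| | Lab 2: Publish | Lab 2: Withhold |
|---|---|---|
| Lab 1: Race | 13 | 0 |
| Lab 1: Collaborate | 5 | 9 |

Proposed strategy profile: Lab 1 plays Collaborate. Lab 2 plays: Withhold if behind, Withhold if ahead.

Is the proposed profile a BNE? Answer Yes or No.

No

A profile is a BNE iff every type of every player is best-responding given beliefs about the other side.
Lab 1 plays Collaborate: E[Collaborate] = 0.5·(0) + 0.5·(0) = 0; E[Race] = 13. Not best-responding. ✗
Lab 2 (research lead behind), facing Collaborate: Publish gives 6, Withhold gives -2. Proposed Withhold is not best — profitable deviation exists. ✗
Lab 2 (research lead ahead), facing Collaborate: Publish gives 5, Withhold gives 9. Proposed Withhold is best. ✓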